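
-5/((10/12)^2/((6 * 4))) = -864/5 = -172.80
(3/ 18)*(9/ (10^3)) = 3/ 2000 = 0.00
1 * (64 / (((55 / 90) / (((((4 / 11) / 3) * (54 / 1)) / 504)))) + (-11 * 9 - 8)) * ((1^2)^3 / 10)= -89477 / 8470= -10.56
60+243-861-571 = -1129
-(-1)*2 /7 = 2 /7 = 0.29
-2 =-2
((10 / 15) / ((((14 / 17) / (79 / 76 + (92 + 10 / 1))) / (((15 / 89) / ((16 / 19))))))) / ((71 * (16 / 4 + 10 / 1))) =665635 / 39632768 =0.02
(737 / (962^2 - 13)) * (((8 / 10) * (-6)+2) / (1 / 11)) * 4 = -453992 / 4627155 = -0.10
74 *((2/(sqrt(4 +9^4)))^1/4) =37 *sqrt(6565)/6565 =0.46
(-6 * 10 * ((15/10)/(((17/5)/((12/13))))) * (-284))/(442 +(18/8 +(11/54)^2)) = 2235988800/143158717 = 15.62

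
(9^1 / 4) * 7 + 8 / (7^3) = 21641 / 1372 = 15.77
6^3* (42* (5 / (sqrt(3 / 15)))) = 45360* sqrt(5) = 101428.04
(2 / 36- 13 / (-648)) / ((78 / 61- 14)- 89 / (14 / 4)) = -20923 / 10555920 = -0.00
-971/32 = -30.34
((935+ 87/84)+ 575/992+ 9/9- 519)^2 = 8449864128225/48219136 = 175238.81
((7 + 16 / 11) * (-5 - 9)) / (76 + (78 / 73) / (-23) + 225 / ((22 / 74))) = -2186058 / 15380461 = -0.14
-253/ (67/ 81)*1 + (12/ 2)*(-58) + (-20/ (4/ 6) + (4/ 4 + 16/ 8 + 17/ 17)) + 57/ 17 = -770548/ 1139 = -676.51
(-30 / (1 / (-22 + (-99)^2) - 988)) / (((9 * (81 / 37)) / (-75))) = -90455750 / 782593731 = -0.12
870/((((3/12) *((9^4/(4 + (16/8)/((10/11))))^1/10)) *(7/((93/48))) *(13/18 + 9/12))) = 557380/90153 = 6.18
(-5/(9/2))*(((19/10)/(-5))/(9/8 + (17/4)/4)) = 304/1575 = 0.19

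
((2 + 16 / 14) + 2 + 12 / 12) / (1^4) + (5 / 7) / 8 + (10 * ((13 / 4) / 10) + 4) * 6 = 2785 / 56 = 49.73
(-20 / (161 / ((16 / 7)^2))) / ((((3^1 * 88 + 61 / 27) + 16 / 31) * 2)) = -0.00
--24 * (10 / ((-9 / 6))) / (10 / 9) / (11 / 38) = -5472 / 11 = -497.45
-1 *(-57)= 57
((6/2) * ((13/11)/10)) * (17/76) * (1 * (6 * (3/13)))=459/4180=0.11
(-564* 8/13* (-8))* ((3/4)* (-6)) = -162432/13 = -12494.77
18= 18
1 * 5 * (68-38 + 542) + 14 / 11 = 31474 / 11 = 2861.27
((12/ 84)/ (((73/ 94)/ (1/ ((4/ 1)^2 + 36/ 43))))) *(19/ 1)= 38399/ 184982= 0.21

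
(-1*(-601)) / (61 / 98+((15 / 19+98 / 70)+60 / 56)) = 154.76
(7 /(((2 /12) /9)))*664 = 250992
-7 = -7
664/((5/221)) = 146744/5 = 29348.80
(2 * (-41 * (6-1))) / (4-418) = 205 / 207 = 0.99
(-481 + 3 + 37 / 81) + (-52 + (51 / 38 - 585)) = -3426433 / 3078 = -1113.20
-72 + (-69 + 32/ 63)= -8851/ 63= -140.49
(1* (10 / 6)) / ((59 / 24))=0.68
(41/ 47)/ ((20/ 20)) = 0.87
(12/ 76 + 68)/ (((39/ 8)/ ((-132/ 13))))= -455840/ 3211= -141.96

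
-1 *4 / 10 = -2 / 5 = -0.40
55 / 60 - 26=-301 / 12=-25.08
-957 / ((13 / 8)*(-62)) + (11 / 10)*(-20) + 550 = 216612 / 403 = 537.50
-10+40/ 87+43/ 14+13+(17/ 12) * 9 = 46969/ 2436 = 19.28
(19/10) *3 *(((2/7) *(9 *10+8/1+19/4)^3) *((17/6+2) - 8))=-25062977691/4480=-5594414.66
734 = 734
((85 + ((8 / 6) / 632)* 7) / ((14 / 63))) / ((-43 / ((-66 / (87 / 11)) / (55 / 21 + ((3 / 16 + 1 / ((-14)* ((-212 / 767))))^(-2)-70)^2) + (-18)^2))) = -2473136789256457688280888747 / 857960599483459101430006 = -2882.58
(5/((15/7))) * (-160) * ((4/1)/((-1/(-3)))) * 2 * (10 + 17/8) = -108640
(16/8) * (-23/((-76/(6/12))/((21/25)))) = 483/1900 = 0.25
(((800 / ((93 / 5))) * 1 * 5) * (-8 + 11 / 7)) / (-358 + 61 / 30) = 9000000 / 2317343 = 3.88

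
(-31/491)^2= 961/241081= 0.00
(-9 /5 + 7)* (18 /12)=39 /5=7.80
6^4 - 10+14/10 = 6437/5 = 1287.40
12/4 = 3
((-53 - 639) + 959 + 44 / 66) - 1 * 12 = 767 / 3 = 255.67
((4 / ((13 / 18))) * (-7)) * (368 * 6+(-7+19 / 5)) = -427392 / 5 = -85478.40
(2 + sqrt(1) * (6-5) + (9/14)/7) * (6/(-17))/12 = -303/3332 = -0.09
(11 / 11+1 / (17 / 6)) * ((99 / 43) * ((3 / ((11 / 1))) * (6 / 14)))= 1863 / 5117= 0.36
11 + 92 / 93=1115 / 93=11.99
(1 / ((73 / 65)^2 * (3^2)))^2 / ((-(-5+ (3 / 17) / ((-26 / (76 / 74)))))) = 145964560625 / 94177143424782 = 0.00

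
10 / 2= 5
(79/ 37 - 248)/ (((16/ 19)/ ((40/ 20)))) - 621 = -356659/ 296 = -1204.93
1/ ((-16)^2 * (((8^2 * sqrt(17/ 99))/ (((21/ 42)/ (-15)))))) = -sqrt(187)/ 2785280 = -0.00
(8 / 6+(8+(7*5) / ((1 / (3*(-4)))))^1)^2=1517824 / 9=168647.11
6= 6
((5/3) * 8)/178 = 20/267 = 0.07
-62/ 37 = -1.68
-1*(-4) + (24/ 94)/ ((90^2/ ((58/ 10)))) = 634529/ 158625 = 4.00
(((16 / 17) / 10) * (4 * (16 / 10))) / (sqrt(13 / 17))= 256 * sqrt(221) / 5525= 0.69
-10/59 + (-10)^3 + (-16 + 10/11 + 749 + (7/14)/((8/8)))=-344957/1298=-265.76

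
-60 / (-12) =5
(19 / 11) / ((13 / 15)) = 285 / 143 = 1.99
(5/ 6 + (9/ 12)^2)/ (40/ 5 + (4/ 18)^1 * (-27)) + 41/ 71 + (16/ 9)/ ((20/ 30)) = 26869/ 6816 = 3.94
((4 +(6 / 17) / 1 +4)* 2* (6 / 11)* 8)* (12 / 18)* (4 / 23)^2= 145408 / 98923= 1.47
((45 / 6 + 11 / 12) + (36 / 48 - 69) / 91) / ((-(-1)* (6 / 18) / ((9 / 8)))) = 207 / 8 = 25.88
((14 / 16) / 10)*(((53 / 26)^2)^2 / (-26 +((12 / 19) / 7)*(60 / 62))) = -227727172141 / 3905792151040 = -0.06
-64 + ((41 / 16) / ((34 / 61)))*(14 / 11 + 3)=-265429 / 5984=-44.36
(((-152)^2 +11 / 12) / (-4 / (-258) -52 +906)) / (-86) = -277259 / 881344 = -0.31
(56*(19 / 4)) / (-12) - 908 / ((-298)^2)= -2954095 / 133206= -22.18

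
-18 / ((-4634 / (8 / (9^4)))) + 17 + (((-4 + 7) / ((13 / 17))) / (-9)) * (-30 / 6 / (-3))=357337112 / 21958209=16.27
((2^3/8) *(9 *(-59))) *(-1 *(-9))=-4779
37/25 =1.48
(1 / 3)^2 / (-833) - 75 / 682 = -562957 / 5112954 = -0.11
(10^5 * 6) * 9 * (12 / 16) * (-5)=-20250000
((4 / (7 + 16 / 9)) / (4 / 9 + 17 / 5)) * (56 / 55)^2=0.12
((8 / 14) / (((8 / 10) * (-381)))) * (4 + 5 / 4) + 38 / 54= 9517 / 13716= 0.69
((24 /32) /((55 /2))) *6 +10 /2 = 284 /55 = 5.16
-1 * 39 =-39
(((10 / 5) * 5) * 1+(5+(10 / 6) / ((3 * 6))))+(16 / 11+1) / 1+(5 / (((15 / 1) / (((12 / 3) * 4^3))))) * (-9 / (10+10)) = -61933 / 2970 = -20.85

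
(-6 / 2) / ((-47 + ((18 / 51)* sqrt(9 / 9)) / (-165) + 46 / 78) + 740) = -109395 / 25291672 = -0.00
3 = 3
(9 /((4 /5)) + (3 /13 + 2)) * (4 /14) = 701 /182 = 3.85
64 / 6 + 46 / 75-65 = -1343 / 25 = -53.72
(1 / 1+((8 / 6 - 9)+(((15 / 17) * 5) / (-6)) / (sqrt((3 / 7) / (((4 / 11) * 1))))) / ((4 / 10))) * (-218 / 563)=13625 * sqrt(231) / 315843+11881 / 1689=7.69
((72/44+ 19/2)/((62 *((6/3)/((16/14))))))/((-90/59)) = -413/6138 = -0.07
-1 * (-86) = 86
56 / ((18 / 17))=476 / 9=52.89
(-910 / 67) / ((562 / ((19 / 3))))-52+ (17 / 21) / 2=-13639713 / 263578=-51.75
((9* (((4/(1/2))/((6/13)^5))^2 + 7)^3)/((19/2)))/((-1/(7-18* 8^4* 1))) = 193176497957475835974464266333314058913/890181748007442432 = 217007929436743258429.70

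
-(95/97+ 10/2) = -5.98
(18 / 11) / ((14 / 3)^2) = 81 / 1078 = 0.08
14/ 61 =0.23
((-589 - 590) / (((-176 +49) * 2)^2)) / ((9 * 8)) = -131 / 516128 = -0.00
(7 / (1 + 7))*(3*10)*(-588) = -15435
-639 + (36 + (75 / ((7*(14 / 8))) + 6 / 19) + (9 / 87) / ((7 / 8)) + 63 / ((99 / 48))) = -168065505 / 296989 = -565.90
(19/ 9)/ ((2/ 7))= 133/ 18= 7.39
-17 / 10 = -1.70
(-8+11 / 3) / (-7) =13 / 21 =0.62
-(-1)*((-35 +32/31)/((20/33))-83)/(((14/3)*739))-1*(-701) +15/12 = 4504338043/6414520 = 702.21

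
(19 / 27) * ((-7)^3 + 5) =-6422 / 27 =-237.85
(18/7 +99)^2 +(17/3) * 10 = 1524893/147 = 10373.42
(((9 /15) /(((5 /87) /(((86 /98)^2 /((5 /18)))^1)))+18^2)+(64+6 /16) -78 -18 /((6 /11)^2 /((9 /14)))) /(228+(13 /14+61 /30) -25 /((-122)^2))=8052111245883 /6190279791850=1.30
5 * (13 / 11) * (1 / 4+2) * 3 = 1755 / 44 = 39.89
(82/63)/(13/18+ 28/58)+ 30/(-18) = -0.59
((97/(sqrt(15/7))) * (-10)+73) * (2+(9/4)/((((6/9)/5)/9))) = 89863/8 - 119407 * sqrt(105)/12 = -90730.26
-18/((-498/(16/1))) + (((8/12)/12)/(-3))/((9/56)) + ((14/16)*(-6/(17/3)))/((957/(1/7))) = 202542773/437505948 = 0.46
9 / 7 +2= 23 / 7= 3.29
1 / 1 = 1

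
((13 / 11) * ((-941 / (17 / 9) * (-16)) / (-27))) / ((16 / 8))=-97864 / 561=-174.45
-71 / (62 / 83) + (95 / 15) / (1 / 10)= -31.72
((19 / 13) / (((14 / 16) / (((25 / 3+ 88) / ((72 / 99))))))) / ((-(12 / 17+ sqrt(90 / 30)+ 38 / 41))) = 47909227586 / 44330559 - 29343349409 * sqrt(3) / 44330559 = -65.75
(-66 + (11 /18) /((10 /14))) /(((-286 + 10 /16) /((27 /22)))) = 1066 /3805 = 0.28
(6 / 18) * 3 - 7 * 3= -20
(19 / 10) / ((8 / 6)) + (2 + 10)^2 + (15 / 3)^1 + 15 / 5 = 153.42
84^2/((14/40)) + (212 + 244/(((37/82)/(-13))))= 13342.16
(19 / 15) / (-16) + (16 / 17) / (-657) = -72017 / 893520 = -0.08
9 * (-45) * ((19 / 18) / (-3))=285 / 2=142.50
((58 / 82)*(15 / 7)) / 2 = 435 / 574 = 0.76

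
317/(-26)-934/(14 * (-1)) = 9923/182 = 54.52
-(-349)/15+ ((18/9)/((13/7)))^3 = 807913/32955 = 24.52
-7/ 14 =-1/ 2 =-0.50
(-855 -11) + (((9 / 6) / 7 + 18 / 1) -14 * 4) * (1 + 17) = -10823 / 7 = -1546.14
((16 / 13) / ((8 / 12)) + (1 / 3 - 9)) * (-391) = 104006 / 39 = 2666.82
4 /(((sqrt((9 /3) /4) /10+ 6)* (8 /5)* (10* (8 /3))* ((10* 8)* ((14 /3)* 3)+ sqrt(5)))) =15 /(8* (sqrt(3)+ 120)* (sqrt(5)+ 1120)) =0.00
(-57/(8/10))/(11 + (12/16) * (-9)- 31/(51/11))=14535/497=29.25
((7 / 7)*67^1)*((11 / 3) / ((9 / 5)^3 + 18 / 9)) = 8375 / 267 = 31.37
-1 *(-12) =12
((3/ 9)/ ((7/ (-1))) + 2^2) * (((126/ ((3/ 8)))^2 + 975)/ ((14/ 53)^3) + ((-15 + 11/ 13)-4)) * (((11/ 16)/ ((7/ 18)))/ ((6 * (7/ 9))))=1810906829228079/ 195767936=9250272.88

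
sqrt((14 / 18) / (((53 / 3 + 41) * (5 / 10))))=sqrt(462) / 132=0.16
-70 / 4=-35 / 2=-17.50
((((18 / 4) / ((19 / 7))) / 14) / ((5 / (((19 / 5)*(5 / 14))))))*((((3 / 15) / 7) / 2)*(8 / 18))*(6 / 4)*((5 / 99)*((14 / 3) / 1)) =1 / 13860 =0.00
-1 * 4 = -4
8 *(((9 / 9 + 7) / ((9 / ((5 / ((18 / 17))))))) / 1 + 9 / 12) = 3206 / 81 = 39.58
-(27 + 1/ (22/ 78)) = -336/ 11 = -30.55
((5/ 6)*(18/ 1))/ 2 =15/ 2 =7.50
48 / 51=16 / 17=0.94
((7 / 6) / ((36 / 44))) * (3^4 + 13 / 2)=13475 / 108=124.77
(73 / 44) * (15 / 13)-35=-18925 / 572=-33.09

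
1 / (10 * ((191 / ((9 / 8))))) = 9 / 15280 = 0.00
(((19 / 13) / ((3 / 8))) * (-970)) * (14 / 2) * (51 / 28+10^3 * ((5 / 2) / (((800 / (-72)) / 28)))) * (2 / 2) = 2166741380 / 13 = 166672413.85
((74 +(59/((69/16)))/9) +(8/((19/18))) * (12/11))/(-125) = -2174954/3244725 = -0.67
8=8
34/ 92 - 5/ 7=-111/ 322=-0.34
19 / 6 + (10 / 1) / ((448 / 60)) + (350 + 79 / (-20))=294467 / 840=350.56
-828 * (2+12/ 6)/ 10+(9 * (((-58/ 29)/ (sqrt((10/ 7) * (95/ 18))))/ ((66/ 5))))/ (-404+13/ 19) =-1656/ 5+9 * sqrt(133)/ 84293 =-331.20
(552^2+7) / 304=304711 / 304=1002.34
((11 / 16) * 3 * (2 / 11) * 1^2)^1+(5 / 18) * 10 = 227 / 72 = 3.15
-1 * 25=-25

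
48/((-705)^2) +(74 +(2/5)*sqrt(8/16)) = sqrt(2)/5 +12259966/165675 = 74.28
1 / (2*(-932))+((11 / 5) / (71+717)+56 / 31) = 102946611 / 56917240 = 1.81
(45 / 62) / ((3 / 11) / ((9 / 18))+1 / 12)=2970 / 2573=1.15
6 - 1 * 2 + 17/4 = 33/4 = 8.25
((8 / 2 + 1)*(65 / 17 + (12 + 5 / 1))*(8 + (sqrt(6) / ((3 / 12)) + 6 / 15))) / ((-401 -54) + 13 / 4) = -28320*sqrt(6) / 30719 -59472 / 30719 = -4.19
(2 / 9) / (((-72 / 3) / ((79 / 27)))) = -79 / 2916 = -0.03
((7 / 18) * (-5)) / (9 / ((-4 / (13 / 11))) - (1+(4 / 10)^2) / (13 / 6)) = 0.61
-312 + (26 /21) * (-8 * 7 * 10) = -3016 /3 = -1005.33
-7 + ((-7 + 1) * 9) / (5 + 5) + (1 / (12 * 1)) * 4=-181 / 15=-12.07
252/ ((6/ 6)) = 252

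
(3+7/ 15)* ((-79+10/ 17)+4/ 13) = -69044/ 255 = -270.76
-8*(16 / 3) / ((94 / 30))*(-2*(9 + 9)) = 23040 / 47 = 490.21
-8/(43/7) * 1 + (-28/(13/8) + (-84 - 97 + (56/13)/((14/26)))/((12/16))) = -417908/1677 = -249.20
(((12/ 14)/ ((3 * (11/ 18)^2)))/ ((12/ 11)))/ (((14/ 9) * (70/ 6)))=729/ 18865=0.04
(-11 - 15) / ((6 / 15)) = -65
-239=-239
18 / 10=9 / 5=1.80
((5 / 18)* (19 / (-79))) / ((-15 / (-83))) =-1577 / 4266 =-0.37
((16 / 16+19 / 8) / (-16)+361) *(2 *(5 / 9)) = 400.88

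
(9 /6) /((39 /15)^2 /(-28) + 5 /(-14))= -1050 /419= -2.51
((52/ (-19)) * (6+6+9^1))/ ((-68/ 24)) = 6552/ 323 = 20.28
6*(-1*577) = -3462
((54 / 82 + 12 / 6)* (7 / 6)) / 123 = 763 / 30258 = 0.03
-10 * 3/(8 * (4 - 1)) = -5/4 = -1.25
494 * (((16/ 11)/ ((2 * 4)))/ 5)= 988/ 55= 17.96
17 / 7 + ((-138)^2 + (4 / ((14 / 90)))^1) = 133505 / 7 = 19072.14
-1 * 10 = -10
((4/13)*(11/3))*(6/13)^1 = 88/169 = 0.52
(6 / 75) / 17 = 2 / 425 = 0.00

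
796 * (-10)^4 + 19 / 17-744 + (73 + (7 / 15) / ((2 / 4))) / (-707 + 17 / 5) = 1428033974681 / 179418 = 7959257.01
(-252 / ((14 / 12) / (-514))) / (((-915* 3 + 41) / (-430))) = 2983770 / 169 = 17655.44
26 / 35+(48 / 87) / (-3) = 1702 / 3045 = 0.56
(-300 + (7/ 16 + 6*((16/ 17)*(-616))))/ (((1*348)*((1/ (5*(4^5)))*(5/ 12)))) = -65770048/ 493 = -133407.81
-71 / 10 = -7.10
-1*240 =-240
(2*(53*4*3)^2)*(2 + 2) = 3235968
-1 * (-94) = 94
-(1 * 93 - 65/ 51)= -4678/ 51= -91.73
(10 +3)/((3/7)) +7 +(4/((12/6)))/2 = 115/3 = 38.33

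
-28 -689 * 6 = -4162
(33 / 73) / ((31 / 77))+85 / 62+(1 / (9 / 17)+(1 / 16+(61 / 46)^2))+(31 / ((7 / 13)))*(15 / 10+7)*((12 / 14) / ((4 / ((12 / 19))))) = 11624809531193 / 160491634128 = 72.43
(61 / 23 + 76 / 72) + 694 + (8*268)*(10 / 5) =2064083 / 414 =4985.71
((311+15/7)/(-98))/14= -548/2401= -0.23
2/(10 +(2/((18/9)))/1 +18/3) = 2/17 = 0.12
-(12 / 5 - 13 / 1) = 53 / 5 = 10.60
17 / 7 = 2.43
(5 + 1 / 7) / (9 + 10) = 36 / 133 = 0.27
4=4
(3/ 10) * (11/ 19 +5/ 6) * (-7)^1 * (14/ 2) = -20.76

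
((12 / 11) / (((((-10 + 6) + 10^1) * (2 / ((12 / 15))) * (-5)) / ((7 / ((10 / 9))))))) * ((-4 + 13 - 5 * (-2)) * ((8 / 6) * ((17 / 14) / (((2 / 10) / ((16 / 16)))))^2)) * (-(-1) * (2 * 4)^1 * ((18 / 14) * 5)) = -2372112 / 539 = -4400.95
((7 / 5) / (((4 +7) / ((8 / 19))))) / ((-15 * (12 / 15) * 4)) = -7 / 6270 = -0.00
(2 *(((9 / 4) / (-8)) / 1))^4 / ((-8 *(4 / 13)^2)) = -1108809 / 8388608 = -0.13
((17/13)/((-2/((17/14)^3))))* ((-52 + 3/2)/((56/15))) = 126534315/7990528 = 15.84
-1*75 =-75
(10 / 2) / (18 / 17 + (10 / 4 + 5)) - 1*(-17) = 5117 / 291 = 17.58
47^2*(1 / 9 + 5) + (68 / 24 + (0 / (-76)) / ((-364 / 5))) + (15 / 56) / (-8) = 45534361 / 4032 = 11293.24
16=16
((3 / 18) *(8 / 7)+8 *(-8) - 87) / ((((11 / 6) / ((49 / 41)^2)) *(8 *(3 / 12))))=-1086281 / 18491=-58.75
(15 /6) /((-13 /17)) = -3.27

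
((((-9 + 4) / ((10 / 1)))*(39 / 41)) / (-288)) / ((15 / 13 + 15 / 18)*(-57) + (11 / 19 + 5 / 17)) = -54587 / 3715202208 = -0.00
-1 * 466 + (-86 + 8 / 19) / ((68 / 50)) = -170843 / 323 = -528.93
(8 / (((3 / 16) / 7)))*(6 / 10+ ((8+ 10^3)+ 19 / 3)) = 13640704 / 45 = 303126.76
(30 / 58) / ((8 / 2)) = 15 / 116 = 0.13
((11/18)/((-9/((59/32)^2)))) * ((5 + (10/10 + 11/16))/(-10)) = 4097137/26542080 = 0.15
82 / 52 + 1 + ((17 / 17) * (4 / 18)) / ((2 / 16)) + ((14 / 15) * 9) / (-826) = 299903 / 69030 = 4.34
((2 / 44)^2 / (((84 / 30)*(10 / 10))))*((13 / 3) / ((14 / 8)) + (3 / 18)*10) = 145 / 47432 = 0.00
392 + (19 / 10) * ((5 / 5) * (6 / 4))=7897 / 20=394.85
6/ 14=0.43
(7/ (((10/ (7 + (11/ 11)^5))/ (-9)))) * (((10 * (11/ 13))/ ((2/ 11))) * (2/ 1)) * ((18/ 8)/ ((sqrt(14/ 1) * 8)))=-9801 * sqrt(14)/ 104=-352.62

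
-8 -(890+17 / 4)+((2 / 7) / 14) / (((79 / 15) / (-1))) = -13970499 / 15484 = -902.25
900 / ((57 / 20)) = 6000 / 19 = 315.79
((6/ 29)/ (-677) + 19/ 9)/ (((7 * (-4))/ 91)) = -6.86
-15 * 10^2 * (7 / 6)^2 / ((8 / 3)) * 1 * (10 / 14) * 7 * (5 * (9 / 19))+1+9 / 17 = -23424173 / 2584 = -9065.08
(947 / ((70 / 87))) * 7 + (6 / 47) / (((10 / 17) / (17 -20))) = 3871977 / 470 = 8238.25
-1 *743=-743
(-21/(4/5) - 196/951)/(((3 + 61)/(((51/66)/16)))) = -155533/7790592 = -0.02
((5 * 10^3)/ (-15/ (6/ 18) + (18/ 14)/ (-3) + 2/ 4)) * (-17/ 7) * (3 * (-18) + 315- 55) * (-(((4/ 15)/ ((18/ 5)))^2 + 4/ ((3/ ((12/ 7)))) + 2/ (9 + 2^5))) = -1008530680000/ 7741251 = -130280.06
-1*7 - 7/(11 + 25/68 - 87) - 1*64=-364677/5143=-70.91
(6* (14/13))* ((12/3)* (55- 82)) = -9072/13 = -697.85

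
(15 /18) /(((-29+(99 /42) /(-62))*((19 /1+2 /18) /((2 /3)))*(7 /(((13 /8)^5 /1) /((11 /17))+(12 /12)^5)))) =-206845299 /78131789824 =-0.00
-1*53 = -53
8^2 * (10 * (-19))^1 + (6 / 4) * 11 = -24287 / 2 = -12143.50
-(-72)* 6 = 432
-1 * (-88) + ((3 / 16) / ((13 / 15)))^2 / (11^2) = 460677097 / 5234944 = 88.00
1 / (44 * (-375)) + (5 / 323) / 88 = 1229 / 10659000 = 0.00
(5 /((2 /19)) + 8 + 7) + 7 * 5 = 195 /2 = 97.50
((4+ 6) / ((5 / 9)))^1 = 18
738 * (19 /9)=1558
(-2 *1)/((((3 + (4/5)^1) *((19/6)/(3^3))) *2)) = -2.24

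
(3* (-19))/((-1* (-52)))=-57/52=-1.10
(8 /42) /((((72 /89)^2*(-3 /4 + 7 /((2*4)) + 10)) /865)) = 6851665 /275562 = 24.86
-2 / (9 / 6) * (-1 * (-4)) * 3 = -16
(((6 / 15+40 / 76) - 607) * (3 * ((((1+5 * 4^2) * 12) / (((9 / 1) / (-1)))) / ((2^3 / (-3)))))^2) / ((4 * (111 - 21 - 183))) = 1133288091 / 47120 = 24051.11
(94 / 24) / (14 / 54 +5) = 423 / 568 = 0.74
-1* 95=-95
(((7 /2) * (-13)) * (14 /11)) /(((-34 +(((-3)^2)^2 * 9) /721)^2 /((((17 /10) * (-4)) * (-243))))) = -2735868079854 /31114942375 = -87.93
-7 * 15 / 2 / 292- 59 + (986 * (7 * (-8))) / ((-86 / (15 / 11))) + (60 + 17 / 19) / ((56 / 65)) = 4073510517 / 4592357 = 887.02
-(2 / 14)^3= -1 / 343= -0.00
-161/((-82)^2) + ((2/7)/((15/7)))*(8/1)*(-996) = -35718693/33620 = -1062.42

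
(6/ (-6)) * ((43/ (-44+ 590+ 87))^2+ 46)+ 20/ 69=-421300229/ 9215847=-45.71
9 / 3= 3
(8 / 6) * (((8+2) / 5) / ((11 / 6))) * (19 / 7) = 304 / 77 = 3.95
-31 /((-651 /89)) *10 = 890 /21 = 42.38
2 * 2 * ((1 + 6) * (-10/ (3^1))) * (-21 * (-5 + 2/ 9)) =-84280/ 9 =-9364.44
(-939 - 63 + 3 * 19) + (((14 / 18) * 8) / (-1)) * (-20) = -7385 / 9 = -820.56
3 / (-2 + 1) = -3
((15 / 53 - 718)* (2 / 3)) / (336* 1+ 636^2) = -38039 / 32184144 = -0.00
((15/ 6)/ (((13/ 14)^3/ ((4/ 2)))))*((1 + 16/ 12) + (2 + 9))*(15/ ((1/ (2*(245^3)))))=80707214000000/ 2197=36735190714.61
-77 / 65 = -1.18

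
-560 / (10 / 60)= -3360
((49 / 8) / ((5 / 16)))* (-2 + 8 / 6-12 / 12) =-98 / 3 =-32.67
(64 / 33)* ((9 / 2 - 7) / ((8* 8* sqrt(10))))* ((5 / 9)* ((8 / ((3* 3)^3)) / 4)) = -5* sqrt(10) / 433026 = -0.00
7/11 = 0.64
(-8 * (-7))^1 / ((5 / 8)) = 448 / 5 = 89.60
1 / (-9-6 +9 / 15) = -5 / 72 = -0.07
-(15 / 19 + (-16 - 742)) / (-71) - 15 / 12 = -64293 / 5396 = -11.91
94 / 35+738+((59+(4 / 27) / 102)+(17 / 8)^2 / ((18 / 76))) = 1262713841 / 1542240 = 818.75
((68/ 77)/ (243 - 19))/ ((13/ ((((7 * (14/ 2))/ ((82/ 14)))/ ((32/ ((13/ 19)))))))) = 119/ 2193664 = 0.00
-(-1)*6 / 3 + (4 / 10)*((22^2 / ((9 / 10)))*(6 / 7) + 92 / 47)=187.16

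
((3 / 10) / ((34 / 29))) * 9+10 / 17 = 983 / 340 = 2.89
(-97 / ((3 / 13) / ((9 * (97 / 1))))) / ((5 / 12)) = -4403412 / 5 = -880682.40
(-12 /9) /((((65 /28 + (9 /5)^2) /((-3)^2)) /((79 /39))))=-221200 /50609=-4.37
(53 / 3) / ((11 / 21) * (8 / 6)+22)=1113 / 1430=0.78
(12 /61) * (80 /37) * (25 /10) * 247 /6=98800 /2257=43.77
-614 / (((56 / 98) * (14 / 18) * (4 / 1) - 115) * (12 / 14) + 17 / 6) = 8596 / 1319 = 6.52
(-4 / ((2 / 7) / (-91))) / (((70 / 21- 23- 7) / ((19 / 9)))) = -12103 / 120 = -100.86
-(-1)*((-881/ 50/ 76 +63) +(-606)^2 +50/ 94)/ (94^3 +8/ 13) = 852795514909/ 1928451360000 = 0.44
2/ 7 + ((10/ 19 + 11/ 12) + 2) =5951/ 1596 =3.73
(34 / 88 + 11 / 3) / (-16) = -535 / 2112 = -0.25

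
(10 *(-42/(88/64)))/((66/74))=-41440/121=-342.48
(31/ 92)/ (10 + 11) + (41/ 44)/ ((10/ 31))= 617303/ 212520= 2.90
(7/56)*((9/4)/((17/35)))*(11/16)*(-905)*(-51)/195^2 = 41811/86528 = 0.48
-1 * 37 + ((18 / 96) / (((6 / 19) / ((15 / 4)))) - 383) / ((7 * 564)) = -398861 / 10752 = -37.10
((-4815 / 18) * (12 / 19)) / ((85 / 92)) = -59064 / 323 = -182.86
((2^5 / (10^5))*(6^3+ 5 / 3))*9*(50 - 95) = -17631 / 625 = -28.21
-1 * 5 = -5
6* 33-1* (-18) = 216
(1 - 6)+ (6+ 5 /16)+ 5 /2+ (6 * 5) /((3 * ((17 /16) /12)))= 31757 /272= 116.75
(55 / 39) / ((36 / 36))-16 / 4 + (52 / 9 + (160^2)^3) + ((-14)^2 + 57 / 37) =72628568064868954 / 4329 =16777216000200.73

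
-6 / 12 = -1 / 2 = -0.50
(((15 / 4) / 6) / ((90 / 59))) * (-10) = -295 / 72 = -4.10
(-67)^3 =-300763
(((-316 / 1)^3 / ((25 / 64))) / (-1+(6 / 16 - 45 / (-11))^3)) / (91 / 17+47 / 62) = -1450540466880643072 / 9664235009625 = -150093.67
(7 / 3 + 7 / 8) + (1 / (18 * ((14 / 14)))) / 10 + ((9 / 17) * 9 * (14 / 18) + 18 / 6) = 60709 / 6120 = 9.92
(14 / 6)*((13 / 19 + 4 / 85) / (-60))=-8267 / 290700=-0.03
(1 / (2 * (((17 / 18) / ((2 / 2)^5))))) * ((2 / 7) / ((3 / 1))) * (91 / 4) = 39 / 34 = 1.15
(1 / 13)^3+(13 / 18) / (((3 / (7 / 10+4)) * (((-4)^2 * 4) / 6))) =1348127 / 12654720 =0.11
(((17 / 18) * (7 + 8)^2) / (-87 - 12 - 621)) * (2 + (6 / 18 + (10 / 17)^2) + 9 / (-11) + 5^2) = -7.93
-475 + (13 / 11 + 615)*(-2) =-18781 / 11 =-1707.36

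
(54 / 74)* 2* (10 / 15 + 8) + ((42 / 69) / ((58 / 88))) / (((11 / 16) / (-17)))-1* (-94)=2068398 / 24679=83.81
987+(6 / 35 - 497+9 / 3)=17261 / 35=493.17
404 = 404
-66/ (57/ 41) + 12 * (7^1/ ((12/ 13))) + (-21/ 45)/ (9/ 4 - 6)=186607/ 4275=43.65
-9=-9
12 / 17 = 0.71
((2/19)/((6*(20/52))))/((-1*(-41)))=13/11685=0.00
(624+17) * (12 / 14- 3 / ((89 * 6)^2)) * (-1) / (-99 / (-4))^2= -1462262020 / 1630308141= -0.90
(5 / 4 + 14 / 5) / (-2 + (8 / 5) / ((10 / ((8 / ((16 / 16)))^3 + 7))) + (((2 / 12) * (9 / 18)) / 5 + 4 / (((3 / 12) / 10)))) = 1215 / 72317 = 0.02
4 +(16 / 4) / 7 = 4.57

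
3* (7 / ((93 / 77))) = 539 / 31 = 17.39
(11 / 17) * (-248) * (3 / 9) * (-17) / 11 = 82.67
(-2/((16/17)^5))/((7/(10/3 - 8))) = 1419857/786432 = 1.81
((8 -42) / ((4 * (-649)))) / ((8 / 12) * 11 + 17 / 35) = 1785 / 1065658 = 0.00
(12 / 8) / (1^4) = 3 / 2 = 1.50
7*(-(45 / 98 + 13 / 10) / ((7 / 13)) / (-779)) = 5603 / 190855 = 0.03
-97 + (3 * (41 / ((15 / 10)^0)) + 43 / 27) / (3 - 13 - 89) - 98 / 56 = -1069291 / 10692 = -100.01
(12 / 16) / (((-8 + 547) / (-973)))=-1.35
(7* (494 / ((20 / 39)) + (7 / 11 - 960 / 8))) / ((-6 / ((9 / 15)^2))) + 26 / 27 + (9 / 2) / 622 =-4081271399 / 11545875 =-353.48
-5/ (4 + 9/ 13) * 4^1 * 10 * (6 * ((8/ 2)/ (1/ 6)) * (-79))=484878.69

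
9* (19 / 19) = 9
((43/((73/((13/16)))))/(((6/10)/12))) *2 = 2795/146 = 19.14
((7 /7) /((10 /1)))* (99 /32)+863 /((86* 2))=73297 /13760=5.33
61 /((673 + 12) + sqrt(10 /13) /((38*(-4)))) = 4636*sqrt(130) /70466333595 + 1255020832 /14093266719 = 0.09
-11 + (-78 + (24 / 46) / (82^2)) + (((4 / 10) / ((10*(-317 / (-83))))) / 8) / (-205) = -1090798346269 / 12256171000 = -89.00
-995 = -995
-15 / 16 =-0.94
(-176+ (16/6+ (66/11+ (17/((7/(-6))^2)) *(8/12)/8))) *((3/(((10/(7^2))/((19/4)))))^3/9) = -80514296051/12800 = -6290179.38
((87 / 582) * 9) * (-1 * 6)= -783 / 97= -8.07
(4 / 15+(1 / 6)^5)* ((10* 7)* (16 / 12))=24.90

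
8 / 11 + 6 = 74 / 11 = 6.73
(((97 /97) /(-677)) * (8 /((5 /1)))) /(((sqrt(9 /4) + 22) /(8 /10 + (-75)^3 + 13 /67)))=2261244672 /53296825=42.43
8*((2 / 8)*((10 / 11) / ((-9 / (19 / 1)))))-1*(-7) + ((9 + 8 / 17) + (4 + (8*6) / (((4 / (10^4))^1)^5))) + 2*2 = 4687500000000000020.63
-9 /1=-9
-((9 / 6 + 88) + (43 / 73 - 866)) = 113283 / 146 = 775.91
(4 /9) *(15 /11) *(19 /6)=190 /99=1.92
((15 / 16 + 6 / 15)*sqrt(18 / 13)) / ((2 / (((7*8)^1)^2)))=31458*sqrt(26) / 65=2467.77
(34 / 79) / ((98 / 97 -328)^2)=159953 / 39738245198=0.00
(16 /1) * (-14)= -224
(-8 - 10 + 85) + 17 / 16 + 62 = 2081 / 16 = 130.06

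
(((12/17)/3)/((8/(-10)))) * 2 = -10/17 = -0.59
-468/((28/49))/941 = -819/941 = -0.87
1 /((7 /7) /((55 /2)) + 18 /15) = 55 /68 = 0.81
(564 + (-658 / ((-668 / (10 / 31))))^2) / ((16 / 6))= 45355966743 / 214410632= 211.54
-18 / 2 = -9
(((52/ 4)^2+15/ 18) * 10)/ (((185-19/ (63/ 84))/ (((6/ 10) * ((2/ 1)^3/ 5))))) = 24456/ 2395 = 10.21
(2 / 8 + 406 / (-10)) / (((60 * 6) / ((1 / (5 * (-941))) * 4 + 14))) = -8858977 / 5646000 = -1.57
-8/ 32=-1/ 4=-0.25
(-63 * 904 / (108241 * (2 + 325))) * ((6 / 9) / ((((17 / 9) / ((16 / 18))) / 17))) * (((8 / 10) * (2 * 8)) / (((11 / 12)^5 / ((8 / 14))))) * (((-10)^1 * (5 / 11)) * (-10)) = -92137114828800 / 20901353227909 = -4.41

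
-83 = -83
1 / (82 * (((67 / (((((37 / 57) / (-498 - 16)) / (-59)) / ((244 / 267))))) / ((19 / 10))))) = 3293 / 406530947360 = 0.00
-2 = -2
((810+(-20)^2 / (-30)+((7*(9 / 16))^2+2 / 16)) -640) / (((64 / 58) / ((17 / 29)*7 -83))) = -18922189 / 1536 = -12319.13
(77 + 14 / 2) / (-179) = -84 / 179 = -0.47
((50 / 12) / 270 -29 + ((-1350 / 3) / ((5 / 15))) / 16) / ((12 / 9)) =-73457 / 864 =-85.02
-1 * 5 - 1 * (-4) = -1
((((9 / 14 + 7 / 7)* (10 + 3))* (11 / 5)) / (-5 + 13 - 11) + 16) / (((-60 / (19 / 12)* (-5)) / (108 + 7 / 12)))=1757747 / 9072000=0.19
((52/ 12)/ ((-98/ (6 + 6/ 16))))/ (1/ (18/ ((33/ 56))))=-663/ 77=-8.61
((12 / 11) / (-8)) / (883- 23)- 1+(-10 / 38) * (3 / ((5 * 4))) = -373727 / 359480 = -1.04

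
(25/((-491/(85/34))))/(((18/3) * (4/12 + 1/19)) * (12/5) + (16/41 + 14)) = -486875/76299436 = -0.01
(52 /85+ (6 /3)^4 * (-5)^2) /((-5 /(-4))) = 320.49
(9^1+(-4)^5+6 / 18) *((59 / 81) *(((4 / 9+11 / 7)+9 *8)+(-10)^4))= -113982936148 / 15309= -7445485.41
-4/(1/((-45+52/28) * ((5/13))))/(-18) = -3020/819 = -3.69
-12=-12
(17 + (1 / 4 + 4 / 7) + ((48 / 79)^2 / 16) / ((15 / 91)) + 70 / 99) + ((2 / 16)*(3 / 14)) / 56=361730762509 / 19376058240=18.67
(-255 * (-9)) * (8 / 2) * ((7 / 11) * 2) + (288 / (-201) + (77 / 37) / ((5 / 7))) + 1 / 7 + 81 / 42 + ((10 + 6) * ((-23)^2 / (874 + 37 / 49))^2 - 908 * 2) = 34638508735432528783 / 3506972661770270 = 9877.04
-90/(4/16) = -360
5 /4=1.25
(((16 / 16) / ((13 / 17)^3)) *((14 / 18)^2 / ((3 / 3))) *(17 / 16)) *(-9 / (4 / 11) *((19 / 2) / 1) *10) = -4276692805 / 1265472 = -3379.52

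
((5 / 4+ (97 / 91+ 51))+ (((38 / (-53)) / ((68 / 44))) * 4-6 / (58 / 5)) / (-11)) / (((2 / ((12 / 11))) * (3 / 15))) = 84007644375 / 575412838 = 146.00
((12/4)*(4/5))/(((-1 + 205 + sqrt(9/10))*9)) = 544/416151 - 4*sqrt(10)/2080755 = 0.00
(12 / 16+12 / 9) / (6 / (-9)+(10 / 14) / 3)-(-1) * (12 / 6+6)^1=113 / 36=3.14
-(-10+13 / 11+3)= 64 / 11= 5.82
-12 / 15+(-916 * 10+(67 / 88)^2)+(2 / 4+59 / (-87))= -30858084757 / 3368640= -9160.40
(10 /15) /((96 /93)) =31 /48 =0.65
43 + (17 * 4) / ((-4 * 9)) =370 / 9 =41.11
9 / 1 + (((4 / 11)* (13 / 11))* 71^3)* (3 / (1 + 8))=18614639 / 363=51280.00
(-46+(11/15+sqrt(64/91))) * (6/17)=-1358/85+48 * sqrt(91)/1547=-15.68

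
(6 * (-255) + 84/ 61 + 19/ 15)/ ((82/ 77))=-107609887/ 75030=-1434.22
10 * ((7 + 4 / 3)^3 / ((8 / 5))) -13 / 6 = 390391 / 108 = 3614.73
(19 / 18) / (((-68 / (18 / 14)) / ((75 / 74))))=-1425 / 70448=-0.02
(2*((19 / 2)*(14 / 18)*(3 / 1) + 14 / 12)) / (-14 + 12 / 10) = -175 / 48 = -3.65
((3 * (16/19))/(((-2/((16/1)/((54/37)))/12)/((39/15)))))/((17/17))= -123136/285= -432.06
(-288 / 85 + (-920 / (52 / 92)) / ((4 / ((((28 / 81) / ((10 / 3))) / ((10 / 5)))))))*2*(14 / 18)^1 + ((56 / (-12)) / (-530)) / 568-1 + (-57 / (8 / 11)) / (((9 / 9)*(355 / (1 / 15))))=-395146418209 / 10104219450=-39.11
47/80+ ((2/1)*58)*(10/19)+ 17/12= 287539/4560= 63.06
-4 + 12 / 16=-13 / 4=-3.25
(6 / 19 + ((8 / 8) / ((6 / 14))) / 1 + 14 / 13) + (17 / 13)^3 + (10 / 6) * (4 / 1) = 527170 / 41743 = 12.63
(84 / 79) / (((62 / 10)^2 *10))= 210 / 75919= 0.00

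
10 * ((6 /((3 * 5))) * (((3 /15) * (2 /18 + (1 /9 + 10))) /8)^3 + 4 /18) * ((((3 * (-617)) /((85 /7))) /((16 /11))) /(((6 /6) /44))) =-218011057033 /20655000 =-10554.88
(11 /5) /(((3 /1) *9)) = 11 /135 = 0.08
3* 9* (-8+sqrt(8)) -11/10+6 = -2111/10+54* sqrt(2) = -134.73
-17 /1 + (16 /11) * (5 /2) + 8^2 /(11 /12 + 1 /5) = 32391 /737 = 43.95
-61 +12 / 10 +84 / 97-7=-31978 / 485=-65.93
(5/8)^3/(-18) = -0.01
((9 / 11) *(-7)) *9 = -567 / 11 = -51.55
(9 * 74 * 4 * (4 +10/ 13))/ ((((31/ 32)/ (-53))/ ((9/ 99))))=-9036288/ 143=-63190.83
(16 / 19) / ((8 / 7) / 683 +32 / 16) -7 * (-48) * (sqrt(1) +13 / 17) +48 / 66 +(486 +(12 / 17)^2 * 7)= 2588215862 / 2388585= 1083.58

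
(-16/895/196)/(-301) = 4/13200355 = 0.00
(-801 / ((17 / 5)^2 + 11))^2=44555625 / 35344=1260.63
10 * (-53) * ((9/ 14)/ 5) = -477/ 7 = -68.14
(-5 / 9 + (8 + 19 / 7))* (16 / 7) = 10240 / 441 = 23.22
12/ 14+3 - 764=-760.14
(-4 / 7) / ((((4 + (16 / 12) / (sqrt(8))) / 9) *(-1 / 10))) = 6480 / 497 -540 *sqrt(2) / 497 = 11.50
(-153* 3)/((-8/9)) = 4131/8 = 516.38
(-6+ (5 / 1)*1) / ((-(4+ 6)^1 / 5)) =1 / 2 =0.50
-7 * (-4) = 28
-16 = -16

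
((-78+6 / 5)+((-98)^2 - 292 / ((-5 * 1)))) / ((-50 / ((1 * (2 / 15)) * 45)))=-143784 / 125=-1150.27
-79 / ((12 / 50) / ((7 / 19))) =-13825 / 114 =-121.27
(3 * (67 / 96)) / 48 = 67 / 1536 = 0.04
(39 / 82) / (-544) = -39 / 44608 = -0.00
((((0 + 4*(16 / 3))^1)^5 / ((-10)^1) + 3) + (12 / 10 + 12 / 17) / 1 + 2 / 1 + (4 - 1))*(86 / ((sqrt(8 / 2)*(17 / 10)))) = -784887677228 / 70227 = -11176437.51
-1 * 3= -3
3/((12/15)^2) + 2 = 107/16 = 6.69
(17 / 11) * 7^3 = 5831 / 11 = 530.09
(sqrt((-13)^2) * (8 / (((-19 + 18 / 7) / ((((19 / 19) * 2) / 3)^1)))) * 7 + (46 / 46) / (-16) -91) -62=-1007977 / 5520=-182.60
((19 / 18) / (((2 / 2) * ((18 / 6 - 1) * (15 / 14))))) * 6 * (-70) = -1862 / 9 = -206.89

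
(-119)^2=14161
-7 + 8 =1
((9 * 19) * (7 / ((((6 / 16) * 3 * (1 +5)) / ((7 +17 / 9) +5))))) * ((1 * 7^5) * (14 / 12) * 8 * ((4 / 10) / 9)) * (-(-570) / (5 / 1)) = 475678436800 / 243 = 1957524431.28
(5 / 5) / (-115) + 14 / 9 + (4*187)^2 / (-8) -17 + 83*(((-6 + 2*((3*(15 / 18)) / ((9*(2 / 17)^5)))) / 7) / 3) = 19092155837 / 695520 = 27450.19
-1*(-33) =33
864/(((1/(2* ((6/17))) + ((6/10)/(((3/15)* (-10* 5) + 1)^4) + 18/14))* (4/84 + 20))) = 5555329920/348353503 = 15.95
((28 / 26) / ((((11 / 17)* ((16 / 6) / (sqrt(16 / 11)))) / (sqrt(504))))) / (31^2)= 0.02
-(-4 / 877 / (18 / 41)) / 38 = 41 / 149967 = 0.00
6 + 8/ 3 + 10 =56/ 3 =18.67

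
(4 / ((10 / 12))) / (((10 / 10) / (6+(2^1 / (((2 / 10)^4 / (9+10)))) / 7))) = 571008 / 35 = 16314.51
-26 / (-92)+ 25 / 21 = 1.47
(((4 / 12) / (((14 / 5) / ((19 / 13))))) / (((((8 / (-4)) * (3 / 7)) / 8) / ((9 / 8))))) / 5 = -19 / 52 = -0.37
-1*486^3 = -114791256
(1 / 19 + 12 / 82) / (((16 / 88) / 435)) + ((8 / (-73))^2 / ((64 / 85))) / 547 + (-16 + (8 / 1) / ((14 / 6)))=14734034121033 / 31790586478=463.47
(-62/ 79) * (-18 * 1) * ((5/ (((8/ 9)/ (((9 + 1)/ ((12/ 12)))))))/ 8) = 62775/ 632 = 99.33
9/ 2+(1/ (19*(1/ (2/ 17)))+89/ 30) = 36206/ 4845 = 7.47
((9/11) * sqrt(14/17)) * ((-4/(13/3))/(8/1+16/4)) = -9 * sqrt(238)/2431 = -0.06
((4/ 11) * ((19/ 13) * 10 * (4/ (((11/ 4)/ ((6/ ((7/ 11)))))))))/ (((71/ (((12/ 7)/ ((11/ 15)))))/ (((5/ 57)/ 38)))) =576000/ 103976873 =0.01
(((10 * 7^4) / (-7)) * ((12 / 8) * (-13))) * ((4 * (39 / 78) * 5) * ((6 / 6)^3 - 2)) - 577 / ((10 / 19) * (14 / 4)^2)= -163890176 / 245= -668939.49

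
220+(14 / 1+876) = 1110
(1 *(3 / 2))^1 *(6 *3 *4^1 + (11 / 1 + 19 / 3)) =134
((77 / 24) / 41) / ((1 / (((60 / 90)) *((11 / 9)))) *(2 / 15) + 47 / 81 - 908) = -0.00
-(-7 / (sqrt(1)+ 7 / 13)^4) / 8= 199927 / 1280000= 0.16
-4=-4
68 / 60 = 17 / 15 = 1.13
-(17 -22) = 5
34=34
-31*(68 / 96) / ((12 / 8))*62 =-16337 / 18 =-907.61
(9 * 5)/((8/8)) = 45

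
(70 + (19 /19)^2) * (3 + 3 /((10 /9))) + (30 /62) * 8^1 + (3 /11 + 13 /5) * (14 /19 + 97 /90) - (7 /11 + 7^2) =1061690279 /2915550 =364.15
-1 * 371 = -371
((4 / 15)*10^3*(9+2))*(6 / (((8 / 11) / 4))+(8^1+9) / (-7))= 1883200 / 21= 89676.19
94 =94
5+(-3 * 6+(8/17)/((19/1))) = -4191/323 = -12.98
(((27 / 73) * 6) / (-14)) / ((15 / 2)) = -54 / 2555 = -0.02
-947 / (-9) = 947 / 9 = 105.22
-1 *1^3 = -1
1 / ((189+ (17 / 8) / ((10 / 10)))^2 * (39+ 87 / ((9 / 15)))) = 8 / 53770343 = 0.00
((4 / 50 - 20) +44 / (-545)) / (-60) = 0.33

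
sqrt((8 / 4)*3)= sqrt(6)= 2.45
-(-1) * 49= 49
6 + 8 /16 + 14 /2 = 27 /2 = 13.50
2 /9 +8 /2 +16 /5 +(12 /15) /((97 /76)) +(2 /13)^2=5955106 /737685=8.07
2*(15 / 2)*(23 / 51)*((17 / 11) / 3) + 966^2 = 30794263 / 33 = 933159.48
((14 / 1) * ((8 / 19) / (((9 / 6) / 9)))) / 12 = 56 / 19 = 2.95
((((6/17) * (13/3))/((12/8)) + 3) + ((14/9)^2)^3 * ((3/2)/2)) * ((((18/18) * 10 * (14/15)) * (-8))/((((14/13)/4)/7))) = -256870857152/9034497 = -28432.23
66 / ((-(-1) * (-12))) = -11 / 2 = -5.50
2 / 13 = 0.15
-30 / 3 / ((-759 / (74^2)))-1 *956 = -883.85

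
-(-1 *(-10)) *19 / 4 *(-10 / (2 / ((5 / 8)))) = 2375 / 16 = 148.44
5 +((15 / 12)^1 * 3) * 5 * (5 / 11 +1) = 355 / 11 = 32.27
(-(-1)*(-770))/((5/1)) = -154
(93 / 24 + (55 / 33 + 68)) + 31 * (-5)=-1955 / 24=-81.46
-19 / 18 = -1.06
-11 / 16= -0.69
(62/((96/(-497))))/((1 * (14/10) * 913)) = -11005/43824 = -0.25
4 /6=0.67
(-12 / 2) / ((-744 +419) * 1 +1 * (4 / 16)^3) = 128 / 6933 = 0.02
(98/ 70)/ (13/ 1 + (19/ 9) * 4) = 63/ 965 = 0.07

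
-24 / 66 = -4 / 11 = -0.36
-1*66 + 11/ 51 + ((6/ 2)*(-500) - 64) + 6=-1623.78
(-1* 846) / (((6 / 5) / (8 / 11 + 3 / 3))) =-1217.73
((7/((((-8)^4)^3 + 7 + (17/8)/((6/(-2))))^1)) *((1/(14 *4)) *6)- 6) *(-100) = 197912093017440/329853488363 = 600.00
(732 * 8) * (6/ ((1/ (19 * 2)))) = 1335168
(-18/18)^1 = -1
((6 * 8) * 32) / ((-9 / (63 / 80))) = -134.40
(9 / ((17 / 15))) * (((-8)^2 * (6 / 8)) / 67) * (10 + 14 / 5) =82944 / 1139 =72.82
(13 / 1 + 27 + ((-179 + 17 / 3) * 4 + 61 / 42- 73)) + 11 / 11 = -30403 / 42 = -723.88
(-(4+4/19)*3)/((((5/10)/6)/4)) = -11520/19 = -606.32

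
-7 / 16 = -0.44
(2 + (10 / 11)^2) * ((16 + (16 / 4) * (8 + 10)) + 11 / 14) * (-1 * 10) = -2509.48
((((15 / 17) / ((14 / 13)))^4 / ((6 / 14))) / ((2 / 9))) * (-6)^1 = -13013105625 / 458363248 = -28.39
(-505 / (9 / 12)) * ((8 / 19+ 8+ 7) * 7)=-4143020 / 57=-72684.56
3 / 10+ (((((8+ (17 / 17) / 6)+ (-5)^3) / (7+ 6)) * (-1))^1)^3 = 1723072333 / 2372760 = 726.19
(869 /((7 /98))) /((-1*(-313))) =12166 /313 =38.87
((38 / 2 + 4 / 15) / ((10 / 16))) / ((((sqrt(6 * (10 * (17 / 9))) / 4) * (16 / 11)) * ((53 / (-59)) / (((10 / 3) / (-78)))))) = 11033 * sqrt(255) / 465075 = 0.38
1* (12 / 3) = 4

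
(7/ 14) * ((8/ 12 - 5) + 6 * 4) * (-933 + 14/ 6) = -82364/ 9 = -9151.56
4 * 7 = 28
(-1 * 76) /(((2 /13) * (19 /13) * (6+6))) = -169 /6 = -28.17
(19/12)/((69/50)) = 475/414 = 1.15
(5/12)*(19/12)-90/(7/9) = -115975/1008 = -115.05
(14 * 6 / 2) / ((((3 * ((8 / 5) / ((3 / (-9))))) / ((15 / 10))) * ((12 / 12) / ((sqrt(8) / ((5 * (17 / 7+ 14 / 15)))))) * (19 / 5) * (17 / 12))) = -11025 * sqrt(2) / 114019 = -0.14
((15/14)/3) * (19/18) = 95/252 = 0.38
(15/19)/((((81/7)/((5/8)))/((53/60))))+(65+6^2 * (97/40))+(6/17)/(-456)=637694419/4186080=152.34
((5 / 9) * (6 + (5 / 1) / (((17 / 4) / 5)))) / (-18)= -505 / 1377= -0.37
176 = 176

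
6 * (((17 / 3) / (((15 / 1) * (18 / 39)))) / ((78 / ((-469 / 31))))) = -7973 / 8370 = -0.95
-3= -3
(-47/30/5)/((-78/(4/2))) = 47/5850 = 0.01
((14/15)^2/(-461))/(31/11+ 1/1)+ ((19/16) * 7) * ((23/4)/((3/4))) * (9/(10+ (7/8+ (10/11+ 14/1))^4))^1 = 10129938093659846/1158466940163581175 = 0.01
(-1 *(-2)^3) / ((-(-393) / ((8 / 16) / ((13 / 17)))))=68 / 5109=0.01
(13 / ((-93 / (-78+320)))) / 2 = -1573 / 93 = -16.91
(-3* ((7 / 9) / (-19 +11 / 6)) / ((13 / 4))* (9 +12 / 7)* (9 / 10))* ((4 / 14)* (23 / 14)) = 12420 / 65611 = 0.19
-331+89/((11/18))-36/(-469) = -955895/5159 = -185.29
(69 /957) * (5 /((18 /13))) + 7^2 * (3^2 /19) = 2560627 /109098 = 23.47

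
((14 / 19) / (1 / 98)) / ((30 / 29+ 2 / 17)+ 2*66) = 169099 / 311809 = 0.54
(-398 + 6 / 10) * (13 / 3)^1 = -25831 / 15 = -1722.07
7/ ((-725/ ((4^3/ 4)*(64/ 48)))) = -448/ 2175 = -0.21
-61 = -61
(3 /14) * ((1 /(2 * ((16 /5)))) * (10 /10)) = 15 /448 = 0.03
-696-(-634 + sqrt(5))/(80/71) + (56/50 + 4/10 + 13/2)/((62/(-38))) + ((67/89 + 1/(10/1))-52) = -191.37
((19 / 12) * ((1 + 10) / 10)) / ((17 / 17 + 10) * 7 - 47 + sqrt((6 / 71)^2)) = 14839 / 256320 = 0.06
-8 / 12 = -2 / 3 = -0.67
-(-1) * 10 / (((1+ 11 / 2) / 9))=180 / 13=13.85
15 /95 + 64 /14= 629 /133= 4.73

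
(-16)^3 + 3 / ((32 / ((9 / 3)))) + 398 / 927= -121482665 / 29664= -4095.29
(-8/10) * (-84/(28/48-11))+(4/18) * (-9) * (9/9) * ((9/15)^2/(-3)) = -3882/625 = -6.21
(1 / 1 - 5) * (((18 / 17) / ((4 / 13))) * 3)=-702 / 17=-41.29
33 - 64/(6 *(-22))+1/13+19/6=31513/858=36.73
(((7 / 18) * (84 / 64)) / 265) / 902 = 49 / 22946880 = 0.00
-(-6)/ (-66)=-1/ 11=-0.09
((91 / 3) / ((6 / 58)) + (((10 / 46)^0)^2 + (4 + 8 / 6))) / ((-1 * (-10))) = 1348 / 45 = 29.96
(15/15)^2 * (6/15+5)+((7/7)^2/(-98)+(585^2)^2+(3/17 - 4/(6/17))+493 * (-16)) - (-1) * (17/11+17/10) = 16097275639140382/137445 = 117117942734.48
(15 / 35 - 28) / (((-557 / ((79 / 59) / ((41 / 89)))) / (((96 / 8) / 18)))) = 2713966 / 28295043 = 0.10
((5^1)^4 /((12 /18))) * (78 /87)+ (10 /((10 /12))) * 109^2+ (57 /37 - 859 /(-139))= 21390698183 /149147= 143420.24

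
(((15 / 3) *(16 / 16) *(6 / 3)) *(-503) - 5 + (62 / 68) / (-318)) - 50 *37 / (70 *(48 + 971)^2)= -395687352931897 / 78587313924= -5035.00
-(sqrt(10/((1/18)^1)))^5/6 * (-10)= 324000 * sqrt(5)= 724486.02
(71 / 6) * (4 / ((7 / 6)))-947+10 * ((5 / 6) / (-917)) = -356230 / 393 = -906.44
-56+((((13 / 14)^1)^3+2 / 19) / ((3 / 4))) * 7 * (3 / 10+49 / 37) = -87356089 / 2066820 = -42.27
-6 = -6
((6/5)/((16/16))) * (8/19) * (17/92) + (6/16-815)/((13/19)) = -270532039/227240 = -1190.51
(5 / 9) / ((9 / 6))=0.37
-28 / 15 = -1.87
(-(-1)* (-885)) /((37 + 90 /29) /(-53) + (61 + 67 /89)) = -24212361 /1668769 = -14.51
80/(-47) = -80/47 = -1.70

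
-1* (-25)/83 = 25/83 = 0.30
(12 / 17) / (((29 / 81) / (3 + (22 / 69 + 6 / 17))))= 1395468 / 192763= 7.24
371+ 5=376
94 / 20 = 47 / 10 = 4.70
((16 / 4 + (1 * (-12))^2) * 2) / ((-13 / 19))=-5624 / 13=-432.62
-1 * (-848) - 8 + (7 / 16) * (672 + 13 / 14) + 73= 38637 / 32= 1207.41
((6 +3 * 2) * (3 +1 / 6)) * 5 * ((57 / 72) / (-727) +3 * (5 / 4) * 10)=62156695 / 8724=7124.79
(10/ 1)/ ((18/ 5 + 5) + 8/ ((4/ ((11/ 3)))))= 150/ 239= 0.63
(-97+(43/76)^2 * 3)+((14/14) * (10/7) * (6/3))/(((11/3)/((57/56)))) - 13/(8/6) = -326881859/3113264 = -105.00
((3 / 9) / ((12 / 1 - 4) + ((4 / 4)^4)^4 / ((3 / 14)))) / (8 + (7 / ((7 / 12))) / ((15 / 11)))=5 / 3192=0.00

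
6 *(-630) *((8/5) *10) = -60480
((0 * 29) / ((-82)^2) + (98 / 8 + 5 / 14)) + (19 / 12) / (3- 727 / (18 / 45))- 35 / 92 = 1127870 / 92253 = 12.23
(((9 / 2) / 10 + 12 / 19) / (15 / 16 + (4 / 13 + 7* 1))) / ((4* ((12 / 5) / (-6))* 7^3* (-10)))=5343 / 223533100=0.00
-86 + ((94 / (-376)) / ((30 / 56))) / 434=-79981 / 930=-86.00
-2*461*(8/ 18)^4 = -236032/ 6561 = -35.98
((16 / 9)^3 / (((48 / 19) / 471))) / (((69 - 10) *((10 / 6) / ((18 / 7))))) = 1527296 / 55755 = 27.39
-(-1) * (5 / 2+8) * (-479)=-10059 / 2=-5029.50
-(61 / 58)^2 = -3721 / 3364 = -1.11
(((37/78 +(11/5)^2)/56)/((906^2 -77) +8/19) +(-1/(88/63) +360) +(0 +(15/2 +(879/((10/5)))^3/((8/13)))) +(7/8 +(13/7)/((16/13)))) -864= 137952141.21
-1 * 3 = -3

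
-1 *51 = -51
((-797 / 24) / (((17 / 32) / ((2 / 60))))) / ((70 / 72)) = -6376 / 2975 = -2.14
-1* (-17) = 17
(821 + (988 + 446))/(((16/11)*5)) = 4961/16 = 310.06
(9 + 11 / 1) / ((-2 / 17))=-170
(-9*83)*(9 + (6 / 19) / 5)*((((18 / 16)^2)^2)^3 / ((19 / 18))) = -1634844219208877943 / 62019327754240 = -26360.24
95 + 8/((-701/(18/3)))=66547/701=94.93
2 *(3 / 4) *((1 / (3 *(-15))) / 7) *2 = -1 / 105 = -0.01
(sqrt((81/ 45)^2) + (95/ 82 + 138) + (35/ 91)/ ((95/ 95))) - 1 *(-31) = 918589/ 5330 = 172.34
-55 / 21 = -2.62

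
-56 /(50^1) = -28 /25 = -1.12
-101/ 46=-2.20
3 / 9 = 1 / 3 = 0.33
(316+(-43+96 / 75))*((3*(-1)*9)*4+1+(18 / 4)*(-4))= -34285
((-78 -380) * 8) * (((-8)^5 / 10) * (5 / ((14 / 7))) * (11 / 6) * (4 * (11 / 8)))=907968512 / 3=302656170.67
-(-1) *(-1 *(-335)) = 335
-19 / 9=-2.11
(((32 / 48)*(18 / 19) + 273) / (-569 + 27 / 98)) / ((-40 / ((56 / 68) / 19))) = 1783257 / 3420456950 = 0.00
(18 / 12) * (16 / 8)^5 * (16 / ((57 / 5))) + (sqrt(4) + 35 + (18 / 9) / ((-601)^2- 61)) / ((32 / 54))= 2375157761 / 18297760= 129.81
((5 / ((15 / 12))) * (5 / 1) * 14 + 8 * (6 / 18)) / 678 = 424 / 1017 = 0.42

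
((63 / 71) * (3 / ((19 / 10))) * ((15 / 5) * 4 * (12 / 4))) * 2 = 136080 / 1349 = 100.87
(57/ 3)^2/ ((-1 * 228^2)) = -1/ 144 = -0.01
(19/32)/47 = 19/1504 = 0.01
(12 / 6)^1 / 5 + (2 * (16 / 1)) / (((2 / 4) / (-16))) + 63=-4803 / 5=-960.60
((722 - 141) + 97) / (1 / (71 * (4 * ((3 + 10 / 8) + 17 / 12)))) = 1091128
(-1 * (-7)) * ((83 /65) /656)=581 /42640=0.01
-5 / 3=-1.67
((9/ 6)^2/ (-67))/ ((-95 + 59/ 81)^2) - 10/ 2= -78133443689/ 15626676928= -5.00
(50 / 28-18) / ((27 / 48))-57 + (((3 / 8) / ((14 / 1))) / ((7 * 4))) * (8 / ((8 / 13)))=-85.81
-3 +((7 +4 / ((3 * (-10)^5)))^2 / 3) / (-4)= -478123950001 / 67500000000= -7.08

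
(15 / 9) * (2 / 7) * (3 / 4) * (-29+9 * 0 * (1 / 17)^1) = -145 / 14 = -10.36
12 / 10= 6 / 5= 1.20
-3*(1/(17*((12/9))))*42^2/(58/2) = -3969/493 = -8.05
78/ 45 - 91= -1339/ 15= -89.27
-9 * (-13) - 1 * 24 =93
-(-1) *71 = 71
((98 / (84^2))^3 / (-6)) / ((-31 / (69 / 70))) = 23 / 1619896320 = 0.00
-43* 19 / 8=-817 / 8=-102.12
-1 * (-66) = 66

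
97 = 97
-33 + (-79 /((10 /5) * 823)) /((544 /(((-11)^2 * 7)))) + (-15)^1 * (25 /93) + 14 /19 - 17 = -28147666541 /527404736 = -53.37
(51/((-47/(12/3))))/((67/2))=-408/3149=-0.13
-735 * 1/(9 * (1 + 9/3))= -245/12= -20.42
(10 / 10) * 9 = 9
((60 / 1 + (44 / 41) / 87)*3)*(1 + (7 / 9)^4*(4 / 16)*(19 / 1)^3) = 882730525748 / 7801029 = 113155.65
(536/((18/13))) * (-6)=-6968/3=-2322.67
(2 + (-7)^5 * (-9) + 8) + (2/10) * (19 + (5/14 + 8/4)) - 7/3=31767737/210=151274.94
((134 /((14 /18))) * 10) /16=3015 /28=107.68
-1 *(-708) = 708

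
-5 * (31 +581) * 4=-12240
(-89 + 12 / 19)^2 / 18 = 2819041 / 6498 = 433.83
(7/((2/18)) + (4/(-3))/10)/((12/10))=943/18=52.39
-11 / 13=-0.85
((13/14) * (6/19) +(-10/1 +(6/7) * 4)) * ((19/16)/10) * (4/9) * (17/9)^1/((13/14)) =-2839/4212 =-0.67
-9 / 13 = -0.69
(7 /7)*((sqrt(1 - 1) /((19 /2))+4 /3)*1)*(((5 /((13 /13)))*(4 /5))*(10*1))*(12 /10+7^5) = 2689312 /3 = 896437.33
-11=-11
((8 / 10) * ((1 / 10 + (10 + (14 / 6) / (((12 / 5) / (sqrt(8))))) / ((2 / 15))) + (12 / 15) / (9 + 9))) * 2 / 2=35 * sqrt(2) / 3 + 13526 / 225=76.61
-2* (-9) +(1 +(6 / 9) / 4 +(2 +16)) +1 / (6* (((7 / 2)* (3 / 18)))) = 1573 / 42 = 37.45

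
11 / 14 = 0.79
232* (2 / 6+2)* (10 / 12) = 451.11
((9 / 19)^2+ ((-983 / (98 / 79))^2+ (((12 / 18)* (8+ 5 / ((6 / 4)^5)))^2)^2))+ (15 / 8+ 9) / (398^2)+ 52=195154192377400534637786616407 / 310217009110779783412512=629089.27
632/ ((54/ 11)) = 128.74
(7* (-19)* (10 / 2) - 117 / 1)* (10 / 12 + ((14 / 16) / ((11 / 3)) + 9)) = -1039669 / 132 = -7876.28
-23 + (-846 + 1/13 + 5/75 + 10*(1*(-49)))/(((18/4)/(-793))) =31776919/135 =235384.59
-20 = -20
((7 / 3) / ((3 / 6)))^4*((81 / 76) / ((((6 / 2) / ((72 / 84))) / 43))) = 117992 / 19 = 6210.11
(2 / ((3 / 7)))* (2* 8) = 224 / 3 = 74.67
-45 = -45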